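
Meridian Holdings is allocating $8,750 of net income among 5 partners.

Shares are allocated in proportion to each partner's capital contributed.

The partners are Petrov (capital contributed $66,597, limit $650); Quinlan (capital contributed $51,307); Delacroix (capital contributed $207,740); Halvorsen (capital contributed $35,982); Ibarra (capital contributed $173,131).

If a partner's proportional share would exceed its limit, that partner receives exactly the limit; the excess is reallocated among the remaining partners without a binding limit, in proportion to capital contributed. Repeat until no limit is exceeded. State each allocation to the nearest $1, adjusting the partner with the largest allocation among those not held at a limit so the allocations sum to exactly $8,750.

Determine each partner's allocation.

Petrov: $650 | Quinlan: $888 | Delacroix: $3,594 | Halvorsen: $623 | Ibarra: $2,995

Combined capital contributed = 534,757.
Pro-rata shares before constraints: Petrov 1,089.70; Quinlan 839.51; Delacroix 3,399.16; Halvorsen 588.76; Ibarra 2,832.87.
Held at cap: Petrov ($650); balance $8,100 reallocated over remaining capital contributed 468,160.
Remaining shares: Quinlan 887.70 → $888; Delacroix 3,594.27 → $3,594; Halvorsen 622.55 → $623; Ibarra 2,995.47 → $2,995.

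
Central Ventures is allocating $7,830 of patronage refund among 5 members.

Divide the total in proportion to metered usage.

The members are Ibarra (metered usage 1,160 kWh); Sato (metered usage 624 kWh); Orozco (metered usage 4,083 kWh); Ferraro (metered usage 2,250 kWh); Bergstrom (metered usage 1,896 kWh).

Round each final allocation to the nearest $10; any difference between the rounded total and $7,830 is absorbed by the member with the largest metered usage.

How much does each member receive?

Combined metered usage = 1,160 + 624 + 4,083 + 2,250 + 1,896 = 10,013.
Raw shares: Ibarra 907.10; Sato 487.96; Orozco 3,192.84; Ferraro 1,759.46; Bergstrom 1,482.64.
Rounded to nearest $10: Ibarra $910; Sato $490; Orozco $3,190; Ferraro $1,760; Bergstrom $1,480. Sum = $7,830.
Sum already equals the total — no adjustment.

Ibarra: $910 | Sato: $490 | Orozco: $3,190 | Ferraro: $1,760 | Bergstrom: $1,480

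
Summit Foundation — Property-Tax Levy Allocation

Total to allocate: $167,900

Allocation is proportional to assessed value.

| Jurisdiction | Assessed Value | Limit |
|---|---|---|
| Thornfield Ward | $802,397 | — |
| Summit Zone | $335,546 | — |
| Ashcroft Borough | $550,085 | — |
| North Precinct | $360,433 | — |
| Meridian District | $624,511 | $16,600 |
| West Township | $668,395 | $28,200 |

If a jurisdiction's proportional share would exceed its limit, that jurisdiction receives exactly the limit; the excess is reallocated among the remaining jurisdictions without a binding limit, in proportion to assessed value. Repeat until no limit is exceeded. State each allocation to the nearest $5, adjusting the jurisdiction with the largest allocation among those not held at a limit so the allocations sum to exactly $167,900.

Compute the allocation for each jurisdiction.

Sum of assessed value: 3,341,367.
Unconstrained shares: Thornfield Ward 40,319.56; Summit Zone 16,860.82; Ashcroft Borough 27,641.16; North Precinct 18,111.36; Meridian District 31,380.99; West Township 33,586.11.
Capped: Meridian District ($16,600), West Township ($28,200); remaining pool $123,100 reallocated over remaining assessed value 2,048,461.
Remaining shares: Thornfield Ward 48,219.16 → $48,220; Summit Zone 20,164.27 → $20,165; Ashcroft Borough 33,056.75 → $33,055; North Precinct 21,659.82 → $21,660.

Thornfield Ward: $48,220 · Summit Zone: $20,165 · Ashcroft Borough: $33,055 · North Precinct: $21,660 · Meridian District: $16,600 · West Township: $28,200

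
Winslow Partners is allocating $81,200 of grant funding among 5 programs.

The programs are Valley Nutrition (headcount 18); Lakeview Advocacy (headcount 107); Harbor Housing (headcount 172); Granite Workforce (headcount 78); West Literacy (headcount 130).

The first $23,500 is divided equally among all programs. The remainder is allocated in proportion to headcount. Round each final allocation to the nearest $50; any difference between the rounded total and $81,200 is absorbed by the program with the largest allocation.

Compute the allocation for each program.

First tranche $23,500 split equally: $4,700 each.
Remainder $57,700 by headcount (total 505): Valley Nutrition 2,056.63 → $2,050; Lakeview Advocacy 12,225.54 → $12,250; Harbor Housing 19,652.28 → $19,650; Granite Workforce 8,912.08 → $8,900; West Literacy 14,853.47 → $14,850.
Totals: Valley Nutrition $4,700 + $2,050 = $6,750; Lakeview Advocacy $4,700 + $12,250 = $16,950; Harbor Housing $4,700 + $19,650 = $24,350; Granite Workforce $4,700 + $8,900 = $13,600; West Literacy $4,700 + $14,850 = $19,550.

Valley Nutrition: $6,750; Lakeview Advocacy: $16,950; Harbor Housing: $24,350; Granite Workforce: $13,600; West Literacy: $19,550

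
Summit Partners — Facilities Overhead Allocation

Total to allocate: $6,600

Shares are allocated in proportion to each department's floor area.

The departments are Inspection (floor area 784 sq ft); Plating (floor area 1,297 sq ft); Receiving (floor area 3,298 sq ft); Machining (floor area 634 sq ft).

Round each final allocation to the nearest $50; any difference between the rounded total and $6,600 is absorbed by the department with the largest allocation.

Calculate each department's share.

Inspection: $850; Plating: $1,400; Receiving: $3,650; Machining: $700

Floor area total: 6,013.
Pro-rata amounts: Inspection 784/6,013 × $6,600 = 860.54; Plating 1,297/6,013 × $6,600 = 1,423.62; Receiving 3,298/6,013 × $6,600 = 3,619.96; Machining 634/6,013 × $6,600 = 695.89.
After rounding ($50): Inspection $850; Plating $1,400; Receiving $3,600; Machining $700. Sum = $6,550.
Difference $6,600 − $6,550 = +$50 applied to largest allocation (Receiving): Receiving becomes $3,650.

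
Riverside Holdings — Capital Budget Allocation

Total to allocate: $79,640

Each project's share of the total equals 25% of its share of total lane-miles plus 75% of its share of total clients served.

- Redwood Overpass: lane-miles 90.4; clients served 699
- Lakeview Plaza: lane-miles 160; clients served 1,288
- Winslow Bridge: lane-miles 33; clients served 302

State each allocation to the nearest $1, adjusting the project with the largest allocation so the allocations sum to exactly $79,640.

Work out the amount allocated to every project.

Redwood Overpass: $24,591; Lakeview Plaza: $44,850; Winslow Bridge: $10,199

Lane-miles total 283.4; clients served total 2,289.
Composite weights (25% lane-miles + 75% clients served): Redwood Overpass 0.3088; Lakeview Plaza 0.5632; Winslow Bridge 0.1281.
Unrounded shares: Redwood Overpass 24,590.93; Lakeview Plaza 44,850.19; Winslow Bridge 10,198.88.
After rounding ($1): Redwood Overpass $24,591; Lakeview Plaza $44,850; Winslow Bridge $10,199. Sum = $79,640.
No rounding difference to absorb.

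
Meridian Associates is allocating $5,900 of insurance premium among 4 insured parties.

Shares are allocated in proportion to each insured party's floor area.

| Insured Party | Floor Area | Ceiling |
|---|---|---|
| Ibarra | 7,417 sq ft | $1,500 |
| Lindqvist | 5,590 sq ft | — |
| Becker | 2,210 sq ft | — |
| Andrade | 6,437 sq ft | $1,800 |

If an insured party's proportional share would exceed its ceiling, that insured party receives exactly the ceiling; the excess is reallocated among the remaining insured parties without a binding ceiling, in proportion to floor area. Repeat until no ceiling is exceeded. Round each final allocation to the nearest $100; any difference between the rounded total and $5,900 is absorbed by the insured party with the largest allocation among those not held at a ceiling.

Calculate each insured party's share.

Sum of floor area: 21,654.
Pro-rata shares before constraints: Ibarra 2,020.89; Lindqvist 1,523.09; Becker 602.15; Andrade 1,753.87.
Held at cap: Ibarra ($1,500); residual $4,400 reallocated over remaining floor area 14,237.
Held at cap: Andrade ($1,800); residual $2,600 reallocated over remaining floor area 7,800.
Shares after redistribution: Lindqvist 1,863.33 → $1,900; Becker 736.67 → $700.

Ibarra: $1,500 · Lindqvist: $1,900 · Becker: $700 · Andrade: $1,800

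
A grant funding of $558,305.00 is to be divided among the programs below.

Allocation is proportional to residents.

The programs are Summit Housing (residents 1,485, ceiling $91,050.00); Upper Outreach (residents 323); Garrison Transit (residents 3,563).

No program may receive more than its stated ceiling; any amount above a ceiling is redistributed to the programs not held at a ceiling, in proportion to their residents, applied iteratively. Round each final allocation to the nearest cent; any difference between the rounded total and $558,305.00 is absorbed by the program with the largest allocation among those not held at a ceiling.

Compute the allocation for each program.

Summit Housing: $91,050.00; Upper Outreach: $38,837.72; Garrison Transit: $428,417.28

Sum of residents: 5,371.
Pro-rata shares before constraints: Summit Housing 154,362.8607; Upper Outreach 33,575.2216; Garrison Transit 370,366.9177.
Cap binds for Summit Housing ($91,050.00); residual $467,255.00 reallocated over remaining residents 3,886.
Remaining shares: Upper Outreach 38,837.7162 → $38,837.72; Garrison Transit 428,417.2838 → $428,417.28.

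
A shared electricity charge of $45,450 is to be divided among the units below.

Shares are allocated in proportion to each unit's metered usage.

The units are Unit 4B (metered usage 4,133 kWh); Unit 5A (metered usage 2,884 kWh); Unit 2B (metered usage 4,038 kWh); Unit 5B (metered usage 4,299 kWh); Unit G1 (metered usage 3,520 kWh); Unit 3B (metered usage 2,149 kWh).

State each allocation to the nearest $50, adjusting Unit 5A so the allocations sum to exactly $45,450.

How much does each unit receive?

Unit 4B: $8,950; Unit 5A: $6,200; Unit 2B: $8,750; Unit 5B: $9,300; Unit G1: $7,600; Unit 3B: $4,650

Combined metered usage = 21,023.
Proportional shares: Unit 4B 4,133/21,023 × $45,450 = 8,935.21; Unit 5A 2,884/21,023 × $45,450 = 6,234.97; Unit 2B 4,038/21,023 × $45,450 = 8,729.82; Unit 5B 4,299/21,023 × $45,450 = 9,294.09; Unit G1 3,520/21,023 × $45,450 = 7,609.95; Unit 3B 2,149/21,023 × $45,450 = 4,645.96.
At nearest $50: Unit 4B $8,950; Unit 5A $6,250; Unit 2B $8,750; Unit 5B $9,300; Unit G1 $7,600; Unit 3B $4,650. Sum = $45,500.
Difference $45,450 − $45,500 = −$50 applied to Unit 5A: Unit 5A becomes $6,200.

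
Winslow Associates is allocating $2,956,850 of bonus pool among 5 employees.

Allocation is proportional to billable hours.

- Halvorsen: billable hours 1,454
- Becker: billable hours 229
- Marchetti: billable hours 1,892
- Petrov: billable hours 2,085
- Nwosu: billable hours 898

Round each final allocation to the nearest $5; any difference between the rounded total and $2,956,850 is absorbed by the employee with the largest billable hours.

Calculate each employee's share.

Halvorsen: $655,575 | Becker: $103,250 | Marchetti: $853,060 | Petrov: $940,080 | Nwosu: $404,885

Sum of billable hours: 1,454 + 229 + 1,892 + 2,085 + 898 = 6,558.
Raw shares: Halvorsen 655,574.86; Becker 103,250.79; Marchetti 853,058.89; Petrov 940,078.11; Nwosu 404,887.36.
Rounded to nearest $5: Halvorsen $655,575; Becker $103,250; Marchetti $853,060; Petrov $940,080; Nwosu $404,885. Sum = $2,956,850.
Rounded total matches; no reconciliation needed.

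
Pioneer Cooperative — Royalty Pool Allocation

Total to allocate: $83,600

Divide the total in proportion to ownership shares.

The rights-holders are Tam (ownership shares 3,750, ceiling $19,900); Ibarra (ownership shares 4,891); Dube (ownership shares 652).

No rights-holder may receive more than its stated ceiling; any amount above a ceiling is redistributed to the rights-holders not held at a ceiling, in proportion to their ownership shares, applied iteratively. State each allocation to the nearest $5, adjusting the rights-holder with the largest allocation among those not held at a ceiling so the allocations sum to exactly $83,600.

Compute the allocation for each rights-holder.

Ownership shares total: 9,293.
Pro-rata shares before constraints: Tam 33,735.07; Ibarra 43,999.53; Dube 5,865.40.
Held at cap: Tam ($19,900); remaining pool $63,700 reallocated over remaining ownership shares 5,543.
Shares after redistribution: Ibarra 56,207.23 → $56,205; Dube 7,492.77 → $7,495.

Tam: $19,900; Ibarra: $56,205; Dube: $7,495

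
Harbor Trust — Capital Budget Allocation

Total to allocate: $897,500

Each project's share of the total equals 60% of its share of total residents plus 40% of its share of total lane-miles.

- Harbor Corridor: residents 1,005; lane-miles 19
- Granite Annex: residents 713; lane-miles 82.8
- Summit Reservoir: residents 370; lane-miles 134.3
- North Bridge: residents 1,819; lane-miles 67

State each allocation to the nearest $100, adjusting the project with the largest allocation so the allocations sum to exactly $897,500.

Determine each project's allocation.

Totals — residents 3,907, lane-miles 303.1.
Combined weights (60% residents + 40% lane-miles): Harbor Corridor 0.1794; Granite Annex 0.2188; Summit Reservoir 0.2341; North Bridge 0.3678.
Proportional shares: Harbor Corridor 161,022.81; Granite Annex 196,343.06; Summit Reservoir 210,065.55; North Bridge 330,068.58.
After rounding ($100): Harbor Corridor $161,000; Granite Annex $196,300; Summit Reservoir $210,100; North Bridge $330,100. Sum = $897,500.
Sum already equals the total — no adjustment.

Harbor Corridor: $161,000 · Granite Annex: $196,300 · Summit Reservoir: $210,100 · North Bridge: $330,100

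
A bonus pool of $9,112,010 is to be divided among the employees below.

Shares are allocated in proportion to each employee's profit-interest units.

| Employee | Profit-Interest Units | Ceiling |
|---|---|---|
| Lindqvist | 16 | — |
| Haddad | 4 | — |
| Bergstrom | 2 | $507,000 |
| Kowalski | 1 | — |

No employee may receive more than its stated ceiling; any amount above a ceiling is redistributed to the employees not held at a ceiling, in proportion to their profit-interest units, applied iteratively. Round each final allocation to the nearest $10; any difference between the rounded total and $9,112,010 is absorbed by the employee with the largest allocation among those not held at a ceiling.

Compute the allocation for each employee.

Total profit-interest units = 23.
Pro-rata shares before constraints: Lindqvist 6,338,789.57; Haddad 1,584,697.39; Bergstrom 792,348.70; Kowalski 396,174.35.
Cap binds for Bergstrom ($507,000); balance $8,605,010 reallocated over remaining profit-interest units 21.
Shares after redistribution: Lindqvist 6,556,198.10 → $6,556,200; Haddad 1,639,049.52 → $1,639,050; Kowalski 409,762.38 → $409,760.

Lindqvist: $6,556,200; Haddad: $1,639,050; Bergstrom: $507,000; Kowalski: $409,760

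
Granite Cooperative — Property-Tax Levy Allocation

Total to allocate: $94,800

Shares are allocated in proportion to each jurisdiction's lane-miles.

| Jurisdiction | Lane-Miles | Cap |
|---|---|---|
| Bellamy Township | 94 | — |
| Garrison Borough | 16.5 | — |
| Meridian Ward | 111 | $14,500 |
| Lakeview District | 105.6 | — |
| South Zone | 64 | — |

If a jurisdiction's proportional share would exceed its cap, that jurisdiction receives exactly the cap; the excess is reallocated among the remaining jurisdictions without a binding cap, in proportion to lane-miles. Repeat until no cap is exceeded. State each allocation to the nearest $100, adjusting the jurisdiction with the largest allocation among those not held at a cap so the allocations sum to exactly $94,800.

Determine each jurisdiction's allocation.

Total lane-miles = 391.1.
Proportional shares (ignoring caps): Bellamy Township 22,784.97; Garrison Borough 3,999.49; Meridian Ward 26,905.65; Lakeview District 25,596.73; South Zone 15,513.17.
Held at cap: Meridian Ward ($14,500); residual $80,300 reallocated over remaining lane-miles 280.1.
Redistributed shares: Bellamy Township 26,948.23 → $26,900; Garrison Borough 4,730.27 → $4,700; Lakeview District 30,273.76 → $30,300; South Zone 18,347.73 → $18,300.
Rounding difference +$100 applied to Lakeview District → $30,400.

Bellamy Township: $26,900; Garrison Borough: $4,700; Meridian Ward: $14,500; Lakeview District: $30,400; South Zone: $18,300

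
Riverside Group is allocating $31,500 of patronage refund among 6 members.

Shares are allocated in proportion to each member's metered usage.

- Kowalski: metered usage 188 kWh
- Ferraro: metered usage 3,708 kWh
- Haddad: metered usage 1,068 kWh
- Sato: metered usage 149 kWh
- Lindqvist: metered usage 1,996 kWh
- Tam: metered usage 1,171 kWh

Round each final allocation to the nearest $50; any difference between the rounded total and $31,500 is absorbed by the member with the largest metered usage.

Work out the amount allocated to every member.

Kowalski: $700; Ferraro: $14,150; Haddad: $4,050; Sato: $550; Lindqvist: $7,600; Tam: $4,450

Total metered usage = 8,280.
Unrounded shares: Kowalski 188/8,280 × $31,500 = 715.22; Ferraro 3,708/8,280 × $31,500 = 14,106.52; Haddad 1,068/8,280 × $31,500 = 4,063.04; Sato 149/8,280 × $31,500 = 566.85; Lindqvist 1,996/8,280 × $31,500 = 7,593.48; Tam 1,171/8,280 × $31,500 = 4,454.89.
After rounding ($50): Kowalski $700; Ferraro $14,100; Haddad $4,050; Sato $550; Lindqvist $7,600; Tam $4,450. Sum = $31,450.
Difference $31,500 − $31,450 = +$50 applied to largest metered usage (Ferraro): Ferraro becomes $14,150.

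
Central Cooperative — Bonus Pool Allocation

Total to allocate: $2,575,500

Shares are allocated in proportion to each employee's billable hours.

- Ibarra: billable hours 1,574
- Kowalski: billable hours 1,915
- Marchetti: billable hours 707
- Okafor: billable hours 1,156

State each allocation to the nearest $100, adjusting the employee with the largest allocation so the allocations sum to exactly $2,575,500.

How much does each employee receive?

Sum of billable hours: 5,352.
Unrounded shares: Ibarra 1,574/5,352 × $2,575,500 = 757,443.39; Kowalski 1,915/5,352 × $2,575,500 = 921,540.08; Marchetti 707/5,352 × $2,575,500 = 340,223.93; Okafor 1,156/5,352 × $2,575,500 = 556,292.60.
Rounded to nearest $100: Ibarra $757,400; Kowalski $921,500; Marchetti $340,200; Okafor $556,300. Sum = $2,575,400.
Difference $2,575,500 − $2,575,400 = +$100 applied to largest allocation (Kowalski): Kowalski becomes $921,600.

Ibarra: $757,400; Kowalski: $921,600; Marchetti: $340,200; Okafor: $556,300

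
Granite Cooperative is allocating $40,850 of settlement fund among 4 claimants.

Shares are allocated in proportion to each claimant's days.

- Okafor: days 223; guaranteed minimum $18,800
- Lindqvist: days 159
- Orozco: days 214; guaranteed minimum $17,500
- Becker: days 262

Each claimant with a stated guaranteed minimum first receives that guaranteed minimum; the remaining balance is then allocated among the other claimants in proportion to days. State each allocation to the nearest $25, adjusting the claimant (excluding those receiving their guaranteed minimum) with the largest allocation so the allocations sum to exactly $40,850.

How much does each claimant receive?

Minimums first: Okafor $18,800; Orozco $17,500. Remaining pool $4,550.
Remaining pool split over remaining days 421: Lindqvist 1,718.41 → $1,725; Becker 2,831.59 → $2,825.

Okafor: $18,800; Lindqvist: $1,725; Orozco: $17,500; Becker: $2,825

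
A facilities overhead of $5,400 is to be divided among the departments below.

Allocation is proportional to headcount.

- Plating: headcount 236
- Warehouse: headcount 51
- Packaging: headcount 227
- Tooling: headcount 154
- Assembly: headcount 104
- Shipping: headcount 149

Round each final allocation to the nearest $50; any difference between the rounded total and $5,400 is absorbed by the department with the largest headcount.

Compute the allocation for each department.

Sum of headcount: 236 + 51 + 227 + 154 + 104 + 149 = 921.
Proportional shares: Plating 1,383.71; Warehouse 299.02; Packaging 1,330.94; Tooling 902.93; Assembly 609.77; Shipping 873.62.
After rounding ($50): Plating $1,400; Warehouse $300; Packaging $1,350; Tooling $900; Assembly $600; Shipping $850. Sum = $5,400.
No rounding difference to absorb.

Plating: $1,400; Warehouse: $300; Packaging: $1,350; Tooling: $900; Assembly: $600; Shipping: $850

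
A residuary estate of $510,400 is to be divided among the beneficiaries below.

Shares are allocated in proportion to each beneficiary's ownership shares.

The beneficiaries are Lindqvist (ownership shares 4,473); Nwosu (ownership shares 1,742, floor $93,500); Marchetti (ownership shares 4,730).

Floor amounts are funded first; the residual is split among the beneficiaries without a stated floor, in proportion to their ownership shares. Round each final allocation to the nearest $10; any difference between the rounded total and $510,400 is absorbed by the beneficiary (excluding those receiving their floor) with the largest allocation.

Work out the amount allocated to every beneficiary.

Lindqvist: $202,630 · Nwosu: $93,500 · Marchetti: $214,270

Guaranteed amounts: Nwosu $93,500. Remaining pool $416,900.
Remaining pool split over remaining ownership shares 9,203: Lindqvist 202,628.89 → $202,630; Marchetti 214,271.11 → $214,270.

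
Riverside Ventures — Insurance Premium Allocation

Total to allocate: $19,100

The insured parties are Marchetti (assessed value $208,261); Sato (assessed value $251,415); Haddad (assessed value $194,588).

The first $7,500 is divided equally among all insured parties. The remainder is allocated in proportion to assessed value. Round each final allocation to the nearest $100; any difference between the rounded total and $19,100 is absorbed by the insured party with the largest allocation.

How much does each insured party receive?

$7,500 shared equally gives $2,500 per insured party.
Remainder $11,600 by assessed value (total 654,264): Marchetti 3,692.44 → $3,700; Sato 4,457.55 → $4,500; Haddad 3,450.02 → $3,500.
Rounding difference −$100 on remainder applied to Sato.
Totals: Marchetti $2,500 + $3,700 = $6,200; Sato $2,500 + $4,400 = $6,900; Haddad $2,500 + $3,500 = $6,000.

Marchetti: $6,200 · Sato: $6,900 · Haddad: $6,000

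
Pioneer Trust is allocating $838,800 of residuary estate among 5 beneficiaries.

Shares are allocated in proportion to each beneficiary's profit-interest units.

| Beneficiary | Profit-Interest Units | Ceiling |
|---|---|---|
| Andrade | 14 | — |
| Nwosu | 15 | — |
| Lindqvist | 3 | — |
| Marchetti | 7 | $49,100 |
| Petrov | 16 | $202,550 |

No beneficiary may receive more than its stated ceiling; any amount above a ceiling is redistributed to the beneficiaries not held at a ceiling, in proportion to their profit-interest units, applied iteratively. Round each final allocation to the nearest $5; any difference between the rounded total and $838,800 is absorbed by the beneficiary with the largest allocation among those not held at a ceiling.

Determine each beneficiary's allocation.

Total profit-interest units = 55.
Proportional shares (ignoring caps): Andrade 213,512.73; Nwosu 228,763.64; Lindqvist 45,752.73; Marchetti 106,756.36; Petrov 244,014.55.
Capped: Marchetti ($49,100), Petrov ($202,550); residual $587,150 reallocated over remaining profit-interest units 32.
Shares after redistribution: Andrade 256,878.12 → $256,880; Nwosu 275,226.56 → $275,225; Lindqvist 55,045.31 → $55,045.

Andrade: $256,880; Nwosu: $275,225; Lindqvist: $55,045; Marchetti: $49,100; Petrov: $202,550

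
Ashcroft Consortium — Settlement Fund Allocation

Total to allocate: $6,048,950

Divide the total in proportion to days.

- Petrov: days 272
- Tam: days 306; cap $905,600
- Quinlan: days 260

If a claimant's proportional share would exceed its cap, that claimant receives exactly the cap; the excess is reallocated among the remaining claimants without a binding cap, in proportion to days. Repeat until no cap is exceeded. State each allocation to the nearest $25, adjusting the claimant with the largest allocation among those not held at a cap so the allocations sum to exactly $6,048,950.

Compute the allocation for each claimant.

Petrov: $2,629,675 · Tam: $905,600 · Quinlan: $2,513,675

Total days = 838.
Proportional shares (ignoring caps): Petrov 1,963,382.34; Tam 2,208,805.13; Quinlan 1,876,762.53.
Cap binds for Tam ($905,600); balance $5,143,350 reallocated over remaining days 532.
Shares after redistribution: Petrov 2,629,682.71 → $2,629,675; Quinlan 2,513,667.29 → $2,513,675.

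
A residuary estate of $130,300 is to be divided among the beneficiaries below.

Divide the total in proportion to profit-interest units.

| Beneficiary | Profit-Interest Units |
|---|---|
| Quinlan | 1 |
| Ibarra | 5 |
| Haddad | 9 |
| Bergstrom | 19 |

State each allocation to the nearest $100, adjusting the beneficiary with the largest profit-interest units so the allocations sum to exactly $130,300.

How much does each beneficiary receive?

Quinlan: $3,800; Ibarra: $19,200; Haddad: $34,500; Bergstrom: $72,800

Profit-interest units total: 1 + 5 + 9 + 19 = 34.
Unrounded shares: Quinlan 3,832.35; Ibarra 19,161.76; Haddad 34,491.18; Bergstrom 72,814.71.
Rounded to nearest $100: Quinlan $3,800; Ibarra $19,200; Haddad $34,500; Bergstrom $72,800. Sum = $130,300.
Rounded total matches; no reconciliation needed.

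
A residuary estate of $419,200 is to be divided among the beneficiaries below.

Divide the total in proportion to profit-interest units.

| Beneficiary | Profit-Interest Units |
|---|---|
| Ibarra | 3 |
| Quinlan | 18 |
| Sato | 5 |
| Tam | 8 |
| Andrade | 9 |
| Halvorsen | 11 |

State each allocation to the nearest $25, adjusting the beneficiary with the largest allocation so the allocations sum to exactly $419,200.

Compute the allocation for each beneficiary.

Ibarra: $23,300; Quinlan: $139,700; Sato: $38,825; Tam: $62,100; Andrade: $69,875; Halvorsen: $85,400

Profit-interest units total: 54.
Unrounded shares: Ibarra 3/54 × $419,200 = 23,288.89; Quinlan 18/54 × $419,200 = 139,733.33; Sato 5/54 × $419,200 = 38,814.81; Tam 8/54 × $419,200 = 62,103.70; Andrade 9/54 × $419,200 = 69,866.67; Halvorsen 11/54 × $419,200 = 85,392.59.
After rounding ($25): Ibarra $23,300; Quinlan $139,725; Sato $38,825; Tam $62,100; Andrade $69,875; Halvorsen $85,400. Sum = $419,225.
Difference $419,200 − $419,225 = −$25 applied to largest allocation (Quinlan): Quinlan becomes $139,700.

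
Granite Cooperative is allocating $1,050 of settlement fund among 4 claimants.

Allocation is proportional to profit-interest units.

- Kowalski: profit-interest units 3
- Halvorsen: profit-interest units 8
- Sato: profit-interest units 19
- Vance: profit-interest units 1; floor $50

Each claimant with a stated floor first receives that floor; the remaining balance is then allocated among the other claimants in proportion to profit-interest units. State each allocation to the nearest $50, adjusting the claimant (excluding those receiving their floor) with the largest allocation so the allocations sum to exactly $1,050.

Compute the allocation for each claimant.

Kowalski: $100; Halvorsen: $250; Sato: $650; Vance: $50

Guaranteed amounts: Vance $50. Balance $1,000.
Balance split over remaining profit-interest units 30: Kowalski 100.00 → $100; Halvorsen 266.67 → $250; Sato 633.33 → $650.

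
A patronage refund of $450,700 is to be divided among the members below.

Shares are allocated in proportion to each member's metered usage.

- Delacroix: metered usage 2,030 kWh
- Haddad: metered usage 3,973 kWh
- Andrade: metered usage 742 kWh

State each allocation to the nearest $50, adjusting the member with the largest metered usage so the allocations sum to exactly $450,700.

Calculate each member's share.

Delacroix: $135,650 | Haddad: $265,450 | Andrade: $49,600

Combined metered usage = 2,030 + 3,973 + 742 = 6,745.
Unrounded shares: Delacroix 135,644.33; Haddad 265,475.33; Andrade 49,580.34.
At nearest $50: Delacroix $135,650; Haddad $265,500; Andrade $49,600. Sum = $450,750.
Difference $450,700 − $450,750 = −$50 applied to largest metered usage (Haddad): Haddad becomes $265,450.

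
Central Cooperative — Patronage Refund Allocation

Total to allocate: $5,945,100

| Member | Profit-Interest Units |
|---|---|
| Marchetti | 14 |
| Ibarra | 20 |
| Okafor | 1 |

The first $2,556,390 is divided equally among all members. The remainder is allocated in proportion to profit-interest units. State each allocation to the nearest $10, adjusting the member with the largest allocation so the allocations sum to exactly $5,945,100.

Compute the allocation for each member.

Marchetti: $2,207,610; Ibarra: $2,788,540; Okafor: $948,950

First tranche $2,556,390 split equally: $852,130 each.
Remainder $3,388,710 by profit-interest units (total 35): Marchetti 1,355,484.00 → $1,355,480; Ibarra 1,936,405.71 → $1,936,410; Okafor 96,820.29 → $96,820.
Totals: Marchetti $852,130 + $1,355,480 = $2,207,610; Ibarra $852,130 + $1,936,410 = $2,788,540; Okafor $852,130 + $96,820 = $948,950.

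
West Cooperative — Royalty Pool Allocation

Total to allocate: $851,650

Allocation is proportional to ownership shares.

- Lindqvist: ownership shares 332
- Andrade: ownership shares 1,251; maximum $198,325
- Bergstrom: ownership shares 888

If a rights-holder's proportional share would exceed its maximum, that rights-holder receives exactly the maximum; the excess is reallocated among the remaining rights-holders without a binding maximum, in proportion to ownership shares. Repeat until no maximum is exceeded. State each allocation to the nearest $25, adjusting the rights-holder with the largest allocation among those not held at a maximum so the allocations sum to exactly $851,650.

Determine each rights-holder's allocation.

Ownership shares total: 2,471.
Unconstrained shares: Lindqvist 114,426.47; Andrade 431,167.20; Bergstrom 306,056.33.
Held at cap: Andrade ($198,325); remaining pool $653,325 reallocated over remaining ownership shares 1,220.
Remaining shares: Lindqvist 177,790.08 → $177,800; Bergstrom 475,534.92 → $475,525.

Lindqvist: $177,800 · Andrade: $198,325 · Bergstrom: $475,525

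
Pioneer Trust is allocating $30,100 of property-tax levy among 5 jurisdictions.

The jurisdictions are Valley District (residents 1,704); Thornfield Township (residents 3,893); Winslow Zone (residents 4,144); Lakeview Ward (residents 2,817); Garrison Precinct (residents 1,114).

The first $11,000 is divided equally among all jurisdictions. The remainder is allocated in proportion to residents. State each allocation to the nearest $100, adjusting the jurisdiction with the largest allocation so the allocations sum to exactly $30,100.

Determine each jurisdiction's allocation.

Valley District: $4,600 · Thornfield Township: $7,600 · Winslow Zone: $8,000 · Lakeview Ward: $6,100 · Garrison Precinct: $3,800

Equal tier: $11,000 ÷ 5 = $2,200 apiece.
Remainder $19,100 by residents (total 13,672): Valley District 2,380.51 → $2,400; Thornfield Township 5,438.58 → $5,400; Winslow Zone 5,789.23 → $5,800; Lakeview Ward 3,935.39 → $3,900; Garrison Precinct 1,556.28 → $1,600.
Totals: Valley District $2,200 + $2,400 = $4,600; Thornfield Township $2,200 + $5,400 = $7,600; Winslow Zone $2,200 + $5,800 = $8,000; Lakeview Ward $2,200 + $3,900 = $6,100; Garrison Precinct $2,200 + $1,600 = $3,800.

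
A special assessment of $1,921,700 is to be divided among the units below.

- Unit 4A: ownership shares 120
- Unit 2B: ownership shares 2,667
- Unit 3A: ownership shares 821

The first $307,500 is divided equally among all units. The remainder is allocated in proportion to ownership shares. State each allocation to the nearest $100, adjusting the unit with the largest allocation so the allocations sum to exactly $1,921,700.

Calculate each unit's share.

$307,500 shared equally gives $102,500 per unit.
Remainder $1,614,200 by ownership shares (total 3,608): Unit 4A 53,687.36 → $53,700; Unit 2B 1,193,201.61 → $1,193,200; Unit 3A 367,311.03 → $367,300.
Totals: Unit 4A $102,500 + $53,700 = $156,200; Unit 2B $102,500 + $1,193,200 = $1,295,700; Unit 3A $102,500 + $367,300 = $469,800.

Unit 4A: $156,200 · Unit 2B: $1,295,700 · Unit 3A: $469,800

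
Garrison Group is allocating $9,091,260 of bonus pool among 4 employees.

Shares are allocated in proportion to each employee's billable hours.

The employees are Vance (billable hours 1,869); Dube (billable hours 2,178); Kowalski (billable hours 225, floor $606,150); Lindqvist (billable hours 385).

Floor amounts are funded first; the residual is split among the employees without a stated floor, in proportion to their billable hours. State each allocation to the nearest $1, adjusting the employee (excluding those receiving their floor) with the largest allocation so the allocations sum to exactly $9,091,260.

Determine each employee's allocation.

Vance: $3,578,220; Dube: $4,169,804; Kowalski: $606,150; Lindqvist: $737,086

Fund the minimums — Kowalski $606,150. Remaining pool $8,485,110.
Remaining pool split over remaining billable hours 4,432: Vance 3,578,219.90 → $3,578,220; Dube 4,169,803.61 → $4,169,804; Lindqvist 737,086.496 → $737,086.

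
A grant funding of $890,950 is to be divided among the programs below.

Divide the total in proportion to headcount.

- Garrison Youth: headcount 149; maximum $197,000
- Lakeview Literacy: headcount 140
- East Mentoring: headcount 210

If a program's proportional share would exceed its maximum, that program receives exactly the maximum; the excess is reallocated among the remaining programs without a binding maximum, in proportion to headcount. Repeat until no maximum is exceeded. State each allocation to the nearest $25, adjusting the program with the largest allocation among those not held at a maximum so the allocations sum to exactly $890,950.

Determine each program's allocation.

Garrison Youth: $197,000; Lakeview Literacy: $277,575; East Mentoring: $416,375

Total headcount = 499.
Unconstrained shares: Garrison Youth 266,035.17; Lakeview Literacy 249,965.93; East Mentoring 374,948.90.
Capped: Garrison Youth ($197,000); remaining pool $693,950 reallocated over remaining headcount 350.
Remaining shares: Lakeview Literacy 277,580.00 → $277,575; East Mentoring 416,370.00 → $416,375.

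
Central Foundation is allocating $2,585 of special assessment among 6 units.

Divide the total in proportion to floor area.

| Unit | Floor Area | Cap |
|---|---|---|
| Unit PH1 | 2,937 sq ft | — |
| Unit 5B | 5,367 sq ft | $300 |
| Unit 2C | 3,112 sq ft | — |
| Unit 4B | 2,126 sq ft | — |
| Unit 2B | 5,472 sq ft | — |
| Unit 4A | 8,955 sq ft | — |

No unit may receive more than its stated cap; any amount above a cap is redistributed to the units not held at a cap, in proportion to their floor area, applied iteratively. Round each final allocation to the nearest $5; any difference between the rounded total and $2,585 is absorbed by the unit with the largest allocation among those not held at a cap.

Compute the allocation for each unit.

Sum of floor area: 27,969.
Unconstrained shares: Unit PH1 271.45; Unit 5B 496.04; Unit 2C 287.62; Unit 4B 196.49; Unit 2B 505.74; Unit 4A 827.65.
Held at cap: Unit 5B ($300); remaining pool $2,285 reallocated over remaining floor area 22,602.
Shares after redistribution: Unit PH1 296.92 → $295; Unit 2C 314.61 → $315; Unit 4B 214.93 → $215; Unit 2B 553.20 → $555; Unit 4A 905.33 → $905.

Unit PH1: $295 | Unit 5B: $300 | Unit 2C: $315 | Unit 4B: $215 | Unit 2B: $555 | Unit 4A: $905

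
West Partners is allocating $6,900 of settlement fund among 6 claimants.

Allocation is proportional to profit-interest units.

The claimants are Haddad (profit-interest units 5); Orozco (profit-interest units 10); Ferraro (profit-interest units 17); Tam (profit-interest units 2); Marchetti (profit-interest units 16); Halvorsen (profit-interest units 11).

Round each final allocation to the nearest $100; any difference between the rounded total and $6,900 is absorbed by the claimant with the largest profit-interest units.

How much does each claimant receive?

Haddad: $600 | Orozco: $1,100 | Ferraro: $2,000 | Tam: $200 | Marchetti: $1,800 | Halvorsen: $1,200

Profit-interest units total: 61.
Proportional shares: Haddad 5/61 × $6,900 = 565.57; Orozco 10/61 × $6,900 = 1,131.15; Ferraro 17/61 × $6,900 = 1,922.95; Tam 2/61 × $6,900 = 226.23; Marchetti 16/61 × $6,900 = 1,809.84; Halvorsen 11/61 × $6,900 = 1,244.26.
Rounded to nearest $100: Haddad $600; Orozco $1,100; Ferraro $1,900; Tam $200; Marchetti $1,800; Halvorsen $1,200. Sum = $6,800.
Difference $6,900 − $6,800 = +$100 applied to largest profit-interest units (Ferraro): Ferraro becomes $2,000.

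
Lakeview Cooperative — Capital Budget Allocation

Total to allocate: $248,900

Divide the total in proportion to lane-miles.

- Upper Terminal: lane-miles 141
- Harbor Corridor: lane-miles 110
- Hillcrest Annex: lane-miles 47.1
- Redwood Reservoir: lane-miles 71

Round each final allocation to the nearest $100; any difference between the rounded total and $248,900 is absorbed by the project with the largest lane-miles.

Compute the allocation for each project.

Combined lane-miles = 141 + 110 + 47.1 + 71 = 369.1.
Unrounded shares: Upper Terminal 95,082.36; Harbor Corridor 74,177.73; Hillcrest Annex 31,761.56; Redwood Reservoir 47,878.35.
At nearest $100: Upper Terminal $95,100; Harbor Corridor $74,200; Hillcrest Annex $31,800; Redwood Reservoir $47,900. Sum = $249,000.
Difference $248,900 − $249,000 = −$100 applied to largest lane-miles (Upper Terminal): Upper Terminal becomes $95,000.

Upper Terminal: $95,000 | Harbor Corridor: $74,200 | Hillcrest Annex: $31,800 | Redwood Reservoir: $47,900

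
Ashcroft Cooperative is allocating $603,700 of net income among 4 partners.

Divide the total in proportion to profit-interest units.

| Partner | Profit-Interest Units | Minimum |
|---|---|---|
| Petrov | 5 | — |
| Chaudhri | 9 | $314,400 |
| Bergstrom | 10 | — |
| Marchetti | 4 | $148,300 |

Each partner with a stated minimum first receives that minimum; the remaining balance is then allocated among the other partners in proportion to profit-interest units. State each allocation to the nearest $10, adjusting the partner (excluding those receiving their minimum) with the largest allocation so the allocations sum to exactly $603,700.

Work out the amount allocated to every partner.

Petrov: $47,000 · Chaudhri: $314,400 · Bergstrom: $94,000 · Marchetti: $148,300

Guaranteed amounts: Chaudhri $314,400; Marchetti $148,300. Balance $141,000.
Balance split over remaining profit-interest units 15: Petrov 47,000.00 → $47,000; Bergstrom 94,000.00 → $94,000.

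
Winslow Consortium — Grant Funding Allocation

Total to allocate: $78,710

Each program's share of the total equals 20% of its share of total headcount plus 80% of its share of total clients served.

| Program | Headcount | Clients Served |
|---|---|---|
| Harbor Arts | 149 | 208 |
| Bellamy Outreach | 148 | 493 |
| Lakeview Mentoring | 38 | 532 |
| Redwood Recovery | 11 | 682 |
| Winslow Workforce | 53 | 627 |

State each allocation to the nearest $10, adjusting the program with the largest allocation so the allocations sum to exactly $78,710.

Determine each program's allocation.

Totals — headcount 399, clients served 2,542.
Blended shares (20% headcount + 80% clients served): Harbor Arts 0.1401; Bellamy Outreach 0.2293; Lakeview Mentoring 0.1865; Redwood Recovery 0.2201; Winslow Workforce 0.2239.
Raw shares: Harbor Arts 11,030.97; Bellamy Outreach 18,051.26; Lakeview Mentoring 14,677.43; Redwood Recovery 17,327.84; Winslow Workforce 17,622.49.
Rounded to nearest $10: Harbor Arts $11,030; Bellamy Outreach $18,050; Lakeview Mentoring $14,680; Redwood Recovery $17,330; Winslow Workforce $17,620. Sum = $78,710.
No rounding difference to absorb.

Harbor Arts: $11,030; Bellamy Outreach: $18,050; Lakeview Mentoring: $14,680; Redwood Recovery: $17,330; Winslow Workforce: $17,620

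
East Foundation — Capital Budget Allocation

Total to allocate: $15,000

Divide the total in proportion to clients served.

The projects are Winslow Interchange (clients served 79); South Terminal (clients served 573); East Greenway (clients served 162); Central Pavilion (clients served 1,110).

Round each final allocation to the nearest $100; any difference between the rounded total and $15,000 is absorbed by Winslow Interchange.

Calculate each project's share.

Clients served total: 1,924.
Proportional shares: Winslow Interchange 79/1,924 × $15,000 = 615.90; South Terminal 573/1,924 × $15,000 = 4,467.26; East Greenway 162/1,924 × $15,000 = 1,262.99; Central Pavilion 1,110/1,924 × $15,000 = 8,653.85.
After rounding ($100): Winslow Interchange $600; South Terminal $4,500; East Greenway $1,300; Central Pavilion $8,700. Sum = $15,100.
Difference $15,000 − $15,100 = −$100 applied to Winslow Interchange: Winslow Interchange becomes $500.

Winslow Interchange: $500; South Terminal: $4,500; East Greenway: $1,300; Central Pavilion: $8,700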